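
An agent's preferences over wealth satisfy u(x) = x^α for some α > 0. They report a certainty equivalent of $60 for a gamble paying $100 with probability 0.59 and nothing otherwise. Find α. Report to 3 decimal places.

The lottery's expected utility is 0.59·u(100) + 0.41·u(0) = 0.59·100^α (since u(0) = 0 for α > 0).
Setting u(60) equal to that: 60^α = 0.59·100^α ⇒ (60/100)^α = 0.59.
Taking logs: α·ln(60/100) = ln(0.59), so α = -0.527633 / -0.510826 ≈ 1.033.

α ≈ 1.033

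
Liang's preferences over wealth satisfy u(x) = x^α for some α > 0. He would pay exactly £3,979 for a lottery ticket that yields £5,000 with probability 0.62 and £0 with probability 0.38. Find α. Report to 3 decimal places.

The lottery's expected utility is 0.62·u(5000) + 0.38·u(0) = 0.62·5000^α (since u(0) = 0 for α > 0).
Equating: 3979^α = 0.62·5000^α, i.e. 0.7958^α = 0.62.
Taking logs: α·ln(3979/5000) = ln(0.62), so α = -0.478036 / -0.228407 ≈ 2.093.

α ≈ 2.093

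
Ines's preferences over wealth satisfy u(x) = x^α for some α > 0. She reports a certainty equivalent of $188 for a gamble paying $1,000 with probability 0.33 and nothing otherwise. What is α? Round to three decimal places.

Since u(0) = 0, the lottery's EU is 0.33·1000^α.
Indifference: 188^α = 0.33·1000^α, so (188/1000)^α = 0.33.
Take logs: α = ln 0.33 / ln(188/1000) ≈ 0.66335.

α ≈ 0.663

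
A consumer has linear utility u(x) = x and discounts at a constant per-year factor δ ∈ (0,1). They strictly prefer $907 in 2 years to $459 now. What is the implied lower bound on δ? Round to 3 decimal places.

δ > 0.711

Under u(x) = x this choice says 459 < δ^2·907.
Hence δ^2 > 459/907 = 0.50606, and x ↦ x^(1/2) is increasing on (0,∞).
δ > (459/907)^(1/2) ≈ 0.711.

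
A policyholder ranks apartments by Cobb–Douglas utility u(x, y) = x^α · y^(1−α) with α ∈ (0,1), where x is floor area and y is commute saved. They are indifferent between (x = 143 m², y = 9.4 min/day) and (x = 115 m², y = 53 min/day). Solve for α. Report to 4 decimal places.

α ≈ 0.8881

The Cobb–Douglas utilities coincide, so 143^α·9.4^(1−α) = 115^α·53^(1−α).
Taking logs: α·ln 143 + (1−α)·ln 9.4 = α·ln 115 + (1−α)·ln 53, i.e. α·0.2179125 = (1−α)·1.7295822.
Thus α·(1.9474947) = 1.7295822, so α = 1.7295822/1.9474947 ≈ 0.8881.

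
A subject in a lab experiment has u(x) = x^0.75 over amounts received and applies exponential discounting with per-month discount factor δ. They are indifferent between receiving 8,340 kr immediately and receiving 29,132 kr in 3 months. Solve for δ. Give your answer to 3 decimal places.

Indifference means u(8340) = δ^3 · u(29132), so δ^3 = u(8340)/u(29132).
Since u(x) = x^0.75, δ^3 = (8340/29132)^0.75 = 0.28628^0.75 = 0.39138.
Taking the cube root: δ = 0.39138^(1/3) ≈ 0.731.

δ ≈ 0.731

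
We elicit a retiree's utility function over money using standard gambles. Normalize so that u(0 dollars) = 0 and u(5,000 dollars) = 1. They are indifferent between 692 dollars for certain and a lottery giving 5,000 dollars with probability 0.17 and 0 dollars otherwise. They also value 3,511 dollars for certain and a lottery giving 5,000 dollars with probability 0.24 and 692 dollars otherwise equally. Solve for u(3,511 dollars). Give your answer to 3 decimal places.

The first gamble pins u(692 dollars): it must equal 0.17·1 + 0.83·0 = 0.17.
The second indifference gives u(3,511 dollars) = 0.24·u(5,000 dollars) + 0.76·u(692 dollars) = 0.24·1.00 + 0.76·0.17 = 0.3692.

0.369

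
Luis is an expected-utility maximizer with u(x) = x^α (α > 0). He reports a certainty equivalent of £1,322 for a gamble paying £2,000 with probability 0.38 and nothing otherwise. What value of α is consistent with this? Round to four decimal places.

EU(lottery) = 0.38·2000^α + 0.62·0 = 0.38·2000^α.
Setting u(1322) equal to that: 1322^α = 0.38·2000^α ⇒ (1322/2000)^α = 0.38.
α = ln(0.38) / ln(1322/2000) = -0.9675840/-0.4140014 ≈ 2.3372.

α ≈ 2.3372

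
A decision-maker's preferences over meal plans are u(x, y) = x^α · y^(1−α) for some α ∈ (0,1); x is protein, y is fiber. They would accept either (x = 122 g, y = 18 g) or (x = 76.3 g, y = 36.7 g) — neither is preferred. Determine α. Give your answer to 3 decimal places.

Set the two utilities equal: 122^α·18^(1−α) = 76.3^α·36.7^(1−α).
(122/76.3)^α = (36.7/18)^(1−α); take logs: α·ln(122/76.3) = (1−α)·ln(36.7/18), i.e. α·0.469348 = (1−α)·0.712405.
So α/(1−α) = (0.712405)/(0.469348) = 1.517861, and α = 1.517861/2.517861 ≈ 0.603.

α ≈ 0.603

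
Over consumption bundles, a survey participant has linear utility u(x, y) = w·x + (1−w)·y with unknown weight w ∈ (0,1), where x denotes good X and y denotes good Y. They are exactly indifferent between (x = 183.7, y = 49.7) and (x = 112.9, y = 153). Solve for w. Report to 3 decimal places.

w = 0.593

u(183.7,49.7) = u(112.9,153) means w·183.7 + (1−w)·49.7 = w·112.9 + (1−w)·153.
Rearranging, 70.8·w − 103.3·(1−w) = 0.
Hence w = 103.3/(70.8+103.3) = 103.3/174.1 = 0.593.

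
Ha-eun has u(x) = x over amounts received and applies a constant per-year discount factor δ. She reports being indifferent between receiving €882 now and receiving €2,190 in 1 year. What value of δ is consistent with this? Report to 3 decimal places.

δ ≈ 0.403

Indifference means u(882) = δ · u(2190), so δ = u(882)/u(2190).
With u(x) = x: δ = 882/2190 = 0.40274.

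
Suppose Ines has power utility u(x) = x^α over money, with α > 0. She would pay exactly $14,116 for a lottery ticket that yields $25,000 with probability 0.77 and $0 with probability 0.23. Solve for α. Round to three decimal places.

α ≈ 0.457

The lottery's expected utility is 0.77·u(25000) + 0.23·u(0) = 0.77·25000^α (since u(0) = 0 for α > 0).
Equating: 14116^α = 0.77·25000^α, i.e. 0.5646^α = 0.77.
Take logs: α = ln 0.77 / ln(14116/25000) ≈ 0.45728.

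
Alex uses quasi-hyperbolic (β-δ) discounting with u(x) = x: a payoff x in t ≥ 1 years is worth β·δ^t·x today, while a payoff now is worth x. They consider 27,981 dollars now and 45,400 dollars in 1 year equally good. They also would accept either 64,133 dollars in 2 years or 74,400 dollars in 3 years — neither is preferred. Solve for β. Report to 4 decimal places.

The second indifference involves only future payoffs, so β cancels: β·δ^2·64133 = β·δ^3·74400, giving δ = 64133/74400 = 0.86200.
Substituting δ into 27981 = β·δ·45400: β = 27981/(39134.922) ≈ 0.7150.

β ≈ 0.7150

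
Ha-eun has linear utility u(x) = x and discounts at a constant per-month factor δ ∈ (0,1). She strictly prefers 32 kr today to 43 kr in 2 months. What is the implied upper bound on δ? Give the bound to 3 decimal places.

The preference means 32 > δ^2·43.
Dividing by 43: δ^2 < 0.74419. Both sides are positive, so the square root keeps the direction.
δ < 0.74419^(1/2) = 0.863.

δ < 0.863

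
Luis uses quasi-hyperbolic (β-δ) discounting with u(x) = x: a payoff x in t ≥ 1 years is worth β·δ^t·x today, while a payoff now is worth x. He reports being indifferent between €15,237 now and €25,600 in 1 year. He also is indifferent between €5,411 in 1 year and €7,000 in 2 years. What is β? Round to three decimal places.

Both payoffs in the second observation are in the future, so β drops out: δ^1·5411 = δ^2·7000 ⇒ δ = 5411/7000 = 0.77300.
Substituting δ into 15237 = β·δ·25600: β = 15237/(19788.800) ≈ 0.770.

β ≈ 0.770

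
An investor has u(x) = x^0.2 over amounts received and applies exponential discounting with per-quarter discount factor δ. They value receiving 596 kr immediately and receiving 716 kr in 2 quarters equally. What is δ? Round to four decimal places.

δ ≈ 0.9818

Equating discounted utilities: u(596) = δ^2·u(716) ⇒ δ^2 = u(596)/u(716).
With u(x) = x^0.2: δ^2 = 596^0.2/716^0.2 = (596/716)^0.2 = 0.96398.
So δ = 0.96398^(1/2) ≈ 0.9818.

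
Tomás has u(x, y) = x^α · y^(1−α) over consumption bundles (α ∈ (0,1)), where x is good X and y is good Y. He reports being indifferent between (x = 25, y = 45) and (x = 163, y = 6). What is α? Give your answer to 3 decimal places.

Set the two utilities equal: 25^α·45^(1−α) = 163^α·6^(1−α).
Taking logs: α·ln 25 + (1−α)·ln 45 = α·ln 163 + (1−α)·ln 6, i.e. α·-1.874874 = (1−α)·-2.014903.
So α/(1−α) = (-2.014903)/(-1.874874) = 1.074687, and α = 1.074687/2.074687 ≈ 0.518.

α ≈ 0.518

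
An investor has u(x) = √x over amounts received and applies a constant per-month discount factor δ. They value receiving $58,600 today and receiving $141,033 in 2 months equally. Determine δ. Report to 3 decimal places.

δ ≈ 0.803

Equating discounted utilities: u(58600) = δ^2·u(141033) ⇒ δ^2 = u(58600)/u(141033).
With u(x) = √x: δ^2 = √58600/√141033 = √(58600/141033) = 0.64460.
So δ = 0.64460^(1/2) ≈ 0.803.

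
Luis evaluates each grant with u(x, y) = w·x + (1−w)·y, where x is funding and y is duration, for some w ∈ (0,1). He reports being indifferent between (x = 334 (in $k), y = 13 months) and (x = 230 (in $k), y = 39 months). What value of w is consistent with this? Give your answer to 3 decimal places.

Equating utilities: w·334 + (1−w)·13 = w·230 + (1−w)·39.
Rearranging, 104·w − 26·(1−w) = 0.
So w/(1−w) = 26/104 = 0.2500, giving w = 26/(104+26) = 0.200.

w = 0.200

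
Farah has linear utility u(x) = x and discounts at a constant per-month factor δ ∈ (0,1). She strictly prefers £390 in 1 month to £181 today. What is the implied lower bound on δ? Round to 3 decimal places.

δ > 0.464

The preference means 181 < δ·390.
So δ > 181/390 = 0.46410.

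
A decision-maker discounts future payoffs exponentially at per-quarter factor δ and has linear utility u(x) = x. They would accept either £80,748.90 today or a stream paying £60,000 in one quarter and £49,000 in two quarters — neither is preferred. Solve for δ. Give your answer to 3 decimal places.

δ ≈ 0.810

The stream is worth 60000δ + 49000δ² today, so 60000δ + 49000δ² = 80748.90.
Rearranged: 49000δ² + 60000δ − 80748.90 = 0.
δ = (−60000 + √(60000² + 4·49000·80748.90)) / (2·49000) = (−60000 + √19426784400.00) / 98000 ≈ 0.810.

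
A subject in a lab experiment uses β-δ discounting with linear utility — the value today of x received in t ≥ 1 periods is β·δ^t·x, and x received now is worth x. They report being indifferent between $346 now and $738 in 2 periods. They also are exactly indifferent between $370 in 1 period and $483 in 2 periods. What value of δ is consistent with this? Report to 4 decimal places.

δ ≈ 0.7660

The second indifference involves only future payoffs, so β cancels: β·δ^1·370 = β·δ^2·483, giving δ = 370/483 = 0.76605.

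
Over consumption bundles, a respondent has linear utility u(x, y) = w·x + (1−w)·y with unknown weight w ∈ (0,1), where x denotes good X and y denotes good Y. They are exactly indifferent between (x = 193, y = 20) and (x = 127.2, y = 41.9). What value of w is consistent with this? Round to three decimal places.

Equating utilities: w·193 + (1−w)·20 = w·127.2 + (1−w)·41.9.
Rearranging, 65.8·w − 21.9·(1−w) = 0.
Hence w = 21.9/(65.8+21.9) = 21.9/87.7 = 0.250.

w = 0.250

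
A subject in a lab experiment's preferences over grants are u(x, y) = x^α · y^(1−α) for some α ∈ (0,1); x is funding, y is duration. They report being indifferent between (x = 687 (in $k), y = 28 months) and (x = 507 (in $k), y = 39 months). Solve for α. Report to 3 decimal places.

α ≈ 0.522

Indifference: 687^α · 28^(1−α) = 507^α · 39^(1−α).
Rearrange to (687/507)^α = (39/28)^(1−α) and take logs: α·0.303823 = (1−α)·0.331357.
With A = 0.303823 and B = 0.331357: α·A = (1−α)·B, so α = B/(A+B) = 0.331357/0.635180 ≈ 0.522.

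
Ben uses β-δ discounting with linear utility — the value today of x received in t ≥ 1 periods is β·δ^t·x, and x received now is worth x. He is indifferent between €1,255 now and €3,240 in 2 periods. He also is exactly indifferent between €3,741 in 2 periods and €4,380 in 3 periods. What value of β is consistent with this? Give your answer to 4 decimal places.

The second indifference involves only future payoffs, so β cancels: β·δ^2·3741 = β·δ^3·4380, giving δ = 3741/4380 = 0.85411.
Now use the now-vs-future pair: 1255 = β·δ^2·3240 gives β = 1255/(0.72950·3240) ≈ 0.5310.

β ≈ 0.5310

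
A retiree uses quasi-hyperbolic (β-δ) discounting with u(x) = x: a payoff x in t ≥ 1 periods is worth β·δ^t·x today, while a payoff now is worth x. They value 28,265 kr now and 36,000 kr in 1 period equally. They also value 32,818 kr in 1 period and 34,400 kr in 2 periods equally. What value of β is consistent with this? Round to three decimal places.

From the later pair, β·δ^1·32818 = β·δ^2·34400; dividing through, δ = 32818/34400 = 0.95401.
Substituting δ into 28265 = β·δ·36000: β = 28265/(34344.419) ≈ 0.823.

β ≈ 0.823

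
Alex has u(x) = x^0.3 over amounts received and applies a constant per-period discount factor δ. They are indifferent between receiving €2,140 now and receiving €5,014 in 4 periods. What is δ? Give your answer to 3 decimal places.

δ ≈ 0.938

Equating discounted utilities: u(2140) = δ^4·u(5014) ⇒ δ^4 = u(2140)/u(5014).
Since u(x) = x^0.3, δ^4 = (2140/5014)^0.3 = 0.42680^0.3 = 0.77458.
So δ = 0.77458^(1/4) ≈ 0.938.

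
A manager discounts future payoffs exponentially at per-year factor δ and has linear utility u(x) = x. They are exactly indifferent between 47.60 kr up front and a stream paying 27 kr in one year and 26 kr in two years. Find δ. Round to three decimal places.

Equating present values: 47.60 = 27δ + 26δ².
So 26δ² + 27δ − 47.60 = 0.
δ = (−27 + √(27² + 4·26·47.60)) / (2·26) = (−27 + √5679.40) / 52 ≈ 0.930.

δ ≈ 0.930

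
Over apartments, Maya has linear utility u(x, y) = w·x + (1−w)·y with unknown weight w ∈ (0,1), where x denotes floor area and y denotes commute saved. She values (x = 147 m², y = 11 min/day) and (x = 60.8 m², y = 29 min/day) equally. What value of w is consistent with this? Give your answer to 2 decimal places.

u(147,11) = u(60.8,29) means w·147 + (1−w)·11 = w·60.8 + (1−w)·29.
Rearranging, 86.2·w − 18·(1−w) = 0.
The marginal rate of substitution is 18/86.2, so w = 18/(86.2+18) = 0.17.

w = 0.17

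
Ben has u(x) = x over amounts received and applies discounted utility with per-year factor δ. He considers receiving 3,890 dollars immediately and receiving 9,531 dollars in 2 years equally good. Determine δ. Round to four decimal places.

δ ≈ 0.6389

Indifference means u(3890) = δ^2 · u(9531), so δ^2 = u(3890)/u(9531).
With u(x) = x: δ^2 = 3890/9531 = 0.40814.
Hence δ = (0.40814)^(1/2) = 0.638860.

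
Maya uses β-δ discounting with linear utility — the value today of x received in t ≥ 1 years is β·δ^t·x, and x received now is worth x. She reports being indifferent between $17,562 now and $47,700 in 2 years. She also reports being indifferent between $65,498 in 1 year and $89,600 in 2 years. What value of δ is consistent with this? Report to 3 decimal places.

δ ≈ 0.731

Both payoffs in the second observation are in the future, so β drops out: δ^1·65498 = δ^2·89600 ⇒ δ = 65498/89600 = 0.73100.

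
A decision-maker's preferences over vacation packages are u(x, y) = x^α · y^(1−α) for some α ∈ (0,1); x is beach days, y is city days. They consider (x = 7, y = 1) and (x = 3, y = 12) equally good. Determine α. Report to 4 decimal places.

Set the two utilities equal: 7^α·1^(1−α) = 3^α·12^(1−α).
Rearrange to (7/3)^α = (12/1)^(1−α) and take logs: α·0.8472979 = (1−α)·2.4849066.
With A = 0.8472979 and B = 2.4849066: α·A = (1−α)·B, so α = B/(A+B) = 2.4849066/3.3322045 ≈ 0.7457.

α ≈ 0.7457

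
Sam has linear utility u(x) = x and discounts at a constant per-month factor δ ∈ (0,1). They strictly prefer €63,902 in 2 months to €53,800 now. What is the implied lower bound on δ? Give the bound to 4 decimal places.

δ > 0.9176

Comparing present values: 53800 < δ^2·63902.
So δ^2 > 53800/63902 = 0.84191; taking the square root of both positive sides preserves the inequality.
δ > (53800/63902)^(1/2) ≈ 0.9176.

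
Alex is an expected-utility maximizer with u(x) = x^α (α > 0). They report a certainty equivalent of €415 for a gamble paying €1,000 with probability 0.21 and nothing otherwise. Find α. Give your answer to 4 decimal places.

EU(lottery) = 0.21·1000^α + 0.79·0 = 0.21·1000^α.
Equating: 415^α = 0.21·1000^α, i.e. 0.4150^α = 0.21.
Taking logs: α·ln(415/1000) = ln(0.21), so α = -1.5606477 / -0.8794768 ≈ 1.7745.

α ≈ 1.7745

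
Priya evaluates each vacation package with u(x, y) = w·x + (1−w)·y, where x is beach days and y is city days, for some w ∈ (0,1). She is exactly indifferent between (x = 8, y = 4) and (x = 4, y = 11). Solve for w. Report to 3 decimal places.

w = 0.636

Indifference: w·8 + (1−w)·4 = w·4 + (1−w)·11.
Rearranging, 4·w − 7·(1−w) = 0.
So w/(1−w) = 7/4 = 1.7500, giving w = 7/(4+7) = 0.636.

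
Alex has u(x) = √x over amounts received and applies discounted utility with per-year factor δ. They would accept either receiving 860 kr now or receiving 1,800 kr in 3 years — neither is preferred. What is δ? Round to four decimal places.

δ ≈ 0.8842

The payoff in 3 years is discounted by δ^3, so u(860) = δ^3·u(1800) and δ^3 = u(860)/u(1800).
Since u(x) = √x, δ^3 = √(860/1800) = 0.69121.
So δ = 0.69121^(1/3) ≈ 0.8842.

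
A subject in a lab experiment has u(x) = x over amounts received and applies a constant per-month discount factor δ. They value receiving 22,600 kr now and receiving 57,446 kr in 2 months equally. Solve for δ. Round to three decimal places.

The payoff in 2 months is discounted by δ^2, so u(22600) = δ^2·u(57446) and δ^2 = u(22600)/u(57446).
With u(x) = x: δ^2 = 22600/57446 = 0.39341.
Taking the square root: δ = 0.39341^(1/2) ≈ 0.627.

δ ≈ 0.627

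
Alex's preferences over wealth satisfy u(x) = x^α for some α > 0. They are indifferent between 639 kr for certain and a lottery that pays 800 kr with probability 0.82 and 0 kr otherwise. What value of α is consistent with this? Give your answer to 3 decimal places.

α ≈ 0.883

EU(lottery) = 0.82·800^α + 0.18·0 = 0.82·800^α.
Indifference: 639^α = 0.82·800^α, so (639/800)^α = 0.82.
Taking logs: α·ln(639/800) = ln(0.82), so α = -0.198451 / -0.224707 ≈ 0.883.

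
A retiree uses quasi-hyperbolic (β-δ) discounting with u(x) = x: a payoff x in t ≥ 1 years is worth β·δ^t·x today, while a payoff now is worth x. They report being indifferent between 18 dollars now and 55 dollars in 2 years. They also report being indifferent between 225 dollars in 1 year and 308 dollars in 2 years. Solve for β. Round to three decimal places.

The second indifference involves only future payoffs, so β cancels: β·δ^1·225 = β·δ^2·308, giving δ = 225/308 = 0.73052.
Now use the now-vs-future pair: 18 = β·δ^2·55 gives β = 18/(0.53366·55) ≈ 0.613.

β ≈ 0.613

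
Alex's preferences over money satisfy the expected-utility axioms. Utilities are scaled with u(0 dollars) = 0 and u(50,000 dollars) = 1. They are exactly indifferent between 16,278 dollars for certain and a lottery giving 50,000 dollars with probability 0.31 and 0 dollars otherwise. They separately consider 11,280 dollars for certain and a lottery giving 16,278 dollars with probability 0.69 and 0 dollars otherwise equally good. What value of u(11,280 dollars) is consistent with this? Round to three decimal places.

0.214

First, u(16,278 dollars) = 0.31·u(50,000 dollars) + 0.69·u(0 dollars) = 0.31.
Then u(11,280 dollars) = 0.69·u(16,278 dollars) + 0.31·u(0 dollars) = 0.69·0.31 + 0.31·0.00 = 0.2139.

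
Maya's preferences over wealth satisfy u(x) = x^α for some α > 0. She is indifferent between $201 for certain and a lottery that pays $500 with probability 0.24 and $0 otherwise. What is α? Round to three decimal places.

α ≈ 1.566

The lottery's expected utility is 0.24·u(500) + 0.76·u(0) = 0.24·500^α (since u(0) = 0 for α > 0).
Indifference: 201^α = 0.24·500^α, so (201/500)^α = 0.24.
Taking logs: α·ln(201/500) = ln(0.24), so α = -1.427116 / -0.911303 ≈ 1.566.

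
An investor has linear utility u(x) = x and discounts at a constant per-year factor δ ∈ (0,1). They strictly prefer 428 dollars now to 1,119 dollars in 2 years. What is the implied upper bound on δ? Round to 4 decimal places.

The preference means 428 > δ^2·1119.
So δ^2 < 428/1119 = 0.38248; taking the square root of both positive sides preserves the inequality.
δ < 0.38248^(1/2) = 0.6185.

δ < 0.6185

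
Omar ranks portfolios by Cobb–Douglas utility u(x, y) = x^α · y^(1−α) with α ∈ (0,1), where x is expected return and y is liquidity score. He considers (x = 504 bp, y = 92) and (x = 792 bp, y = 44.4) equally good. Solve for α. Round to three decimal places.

Indifference: 504^α · 92^(1−α) = 792^α · 44.4^(1−α).
(504/792)^α = (44.4/92)^(1−α); take logs: α·ln(504/792) = (1−α)·ln(44.4/92), i.e. α·-0.451985 = (1−α)·-0.728549.
Thus α·(-1.180534) = -0.728549, so α = -0.728549/-1.180534 ≈ 0.617.

α ≈ 0.617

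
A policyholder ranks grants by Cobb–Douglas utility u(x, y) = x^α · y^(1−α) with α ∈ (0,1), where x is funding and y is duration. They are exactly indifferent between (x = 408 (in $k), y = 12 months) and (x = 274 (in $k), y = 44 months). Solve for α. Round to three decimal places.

Indifference: 408^α · 12^(1−α) = 274^α · 44^(1−α).
(408/274)^α = (44/12)^(1−α); take logs: α·ln(408/274) = (1−α)·ln(44/12), i.e. α·0.398139 = (1−α)·1.299283.
So α/(1−α) = (1.299283)/(0.398139) = 3.263390, and α = 3.263390/4.263390 ≈ 0.765.

α ≈ 0.765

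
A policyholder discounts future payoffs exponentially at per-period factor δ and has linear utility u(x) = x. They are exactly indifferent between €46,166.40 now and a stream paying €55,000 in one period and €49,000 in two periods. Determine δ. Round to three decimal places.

The stream is worth 55000δ + 49000δ² today, so 55000δ + 49000δ² = 46166.40.
So 49000δ² + 55000δ − 46166.40 = 0.
By the quadratic formula (taking the positive root), δ = (−55000 + √12073614400.00) / 98000 ≈ 0.560.

δ ≈ 0.560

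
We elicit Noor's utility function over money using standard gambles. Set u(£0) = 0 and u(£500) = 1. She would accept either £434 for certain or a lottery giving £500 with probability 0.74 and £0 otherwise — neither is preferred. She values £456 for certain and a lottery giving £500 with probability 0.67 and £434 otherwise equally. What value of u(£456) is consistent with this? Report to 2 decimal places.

From the first indifference, u(£434) = 0.74·u(£500) + 0.26·u(£0) = 0.74·1 + 0.26·0 = 0.74.
Then u(£456) = 0.67·u(£500) + 0.33·u(£434) = 0.67·1.00 + 0.33·0.74 = 0.9142.

0.91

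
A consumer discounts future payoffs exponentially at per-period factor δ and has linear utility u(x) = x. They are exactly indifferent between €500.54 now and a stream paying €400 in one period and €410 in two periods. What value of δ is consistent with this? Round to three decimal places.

δ ≈ 0.720

Equating present values: 500.54 = 400δ + 410δ².
Rearranged: 410δ² + 400δ − 500.54 = 0.
δ = (−400 + √(400² + 4·410·500.54)) / (2·410) = (−400 + √980885.60) / 820 ≈ 0.720.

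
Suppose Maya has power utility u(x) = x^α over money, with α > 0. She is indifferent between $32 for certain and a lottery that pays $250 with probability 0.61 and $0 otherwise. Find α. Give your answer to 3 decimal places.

EU(lottery) = 0.61·250^α + 0.39·0 = 0.61·250^α.
Setting u(32) equal to that: 32^α = 0.61·250^α ⇒ (32/250)^α = 0.61.
Take logs: α = ln 0.61 / ln(32/250) ≈ 0.24045.

α ≈ 0.240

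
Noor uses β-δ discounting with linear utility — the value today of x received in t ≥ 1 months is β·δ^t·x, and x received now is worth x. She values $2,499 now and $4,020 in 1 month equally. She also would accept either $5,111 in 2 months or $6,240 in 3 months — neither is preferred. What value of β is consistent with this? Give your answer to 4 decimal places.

β ≈ 0.7590

The second indifference involves only future payoffs, so β cancels: β·δ^2·5111 = β·δ^3·6240, giving δ = 5111/6240 = 0.81907.
The first indifference: 2499 = β·δ·4020, so β = 2499/(δ·4020) = 2499/(0.81907·4020) ≈ 0.7590.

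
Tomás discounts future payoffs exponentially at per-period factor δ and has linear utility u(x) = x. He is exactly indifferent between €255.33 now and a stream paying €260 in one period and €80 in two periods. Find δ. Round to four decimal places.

δ ≈ 0.7900

Equating present values: 255.33 = 260δ + 80δ².
That is, 80δ² + 260δ − 255.33 = 0, a quadratic in δ.
δ = (−260 + √(260² + 4·80·255.33)) / (2·80) = (−260 + √149305.60) / 160 ≈ 0.7900.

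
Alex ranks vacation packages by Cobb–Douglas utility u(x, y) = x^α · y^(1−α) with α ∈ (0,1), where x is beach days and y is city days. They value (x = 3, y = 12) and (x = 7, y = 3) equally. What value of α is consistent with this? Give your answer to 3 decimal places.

Set the two utilities equal: 3^α·12^(1−α) = 7^α·3^(1−α).
Rearrange to (3/7)^α = (3/12)^(1−α) and take logs: α·-0.847298 = (1−α)·-1.386294.
So α/(1−α) = (-1.386294)/(-0.847298) = 1.636135, and α = 1.636135/2.636135 ≈ 0.621.

α ≈ 0.621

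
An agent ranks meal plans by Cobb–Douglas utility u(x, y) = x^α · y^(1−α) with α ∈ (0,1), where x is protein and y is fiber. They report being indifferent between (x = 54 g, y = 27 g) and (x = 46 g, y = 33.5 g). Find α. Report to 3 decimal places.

Set the two utilities equal: 54^α·27^(1−α) = 46^α·33.5^(1−α).
(54/46)^α = (33.5/27)^(1−α); take logs: α·ln(54/46) = (1−α)·ln(33.5/27), i.e. α·0.160343 = (1−α)·0.215709.
Thus α·(0.376052) = 0.215709, so α = 0.215709/0.376052 ≈ 0.574.

α ≈ 0.574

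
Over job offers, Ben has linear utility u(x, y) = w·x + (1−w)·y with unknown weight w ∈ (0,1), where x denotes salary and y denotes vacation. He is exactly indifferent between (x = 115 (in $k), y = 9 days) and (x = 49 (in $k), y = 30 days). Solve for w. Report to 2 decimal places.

Indifference: w·115 + (1−w)·9 = w·49 + (1−w)·30.
Rearranging, 66·w − 21·(1−w) = 0.
The marginal rate of substitution is 21/66, so w = 21/(66+21) = 0.24.

w = 0.24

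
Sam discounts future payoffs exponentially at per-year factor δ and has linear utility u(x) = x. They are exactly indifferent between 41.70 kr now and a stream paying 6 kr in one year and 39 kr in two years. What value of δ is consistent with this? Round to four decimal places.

The stream is worth 6δ + 39δ² today, so 6δ + 39δ² = 41.70.
That is, 39δ² + 6δ − 41.70 = 0, a quadratic in δ.
By the quadratic formula (taking the positive root), δ = (−6 + √6541.20) / 78 ≈ 0.9600.

δ ≈ 0.9600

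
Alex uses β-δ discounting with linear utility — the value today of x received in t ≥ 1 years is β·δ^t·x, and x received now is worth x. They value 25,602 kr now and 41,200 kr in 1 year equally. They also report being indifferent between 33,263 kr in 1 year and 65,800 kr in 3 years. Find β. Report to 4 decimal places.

β ≈ 0.8740

The second indifference involves only future payoffs, so β cancels: β·δ^1·33263 = β·δ^3·65800, giving δ^2 = 33263/65800 = 0.50552, so δ = 0.71100.
Substituting δ into 25602 = β·δ·41200: β = 25602/(29293.076) ≈ 0.8740.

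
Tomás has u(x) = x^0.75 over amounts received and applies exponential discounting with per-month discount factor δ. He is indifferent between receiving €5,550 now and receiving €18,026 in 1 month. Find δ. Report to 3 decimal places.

δ ≈ 0.413

The payoff in 1 month is discounted by δ, so u(5550) = δ·u(18026) and δ = u(5550)/u(18026).
With u(x) = x^0.75: δ = 5550^0.75/18026^0.75 = (5550/18026)^0.75 = 0.41333.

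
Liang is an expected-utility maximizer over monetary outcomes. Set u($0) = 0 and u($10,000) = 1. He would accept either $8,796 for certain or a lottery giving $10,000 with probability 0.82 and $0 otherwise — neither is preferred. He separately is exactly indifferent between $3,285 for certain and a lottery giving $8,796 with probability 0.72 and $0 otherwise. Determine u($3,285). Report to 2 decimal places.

0.59

From the first indifference, u($8,796) = 0.82·u($10,000) + 0.18·u($0) = 0.82·1 + 0.18·0 = 0.82.
Then u($3,285) = 0.72·u($8,796) + 0.28·u($0) = 0.72·0.82 + 0.28·0.00 = 0.5904.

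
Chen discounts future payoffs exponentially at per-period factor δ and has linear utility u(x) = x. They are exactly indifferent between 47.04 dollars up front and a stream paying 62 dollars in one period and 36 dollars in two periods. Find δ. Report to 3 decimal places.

δ ≈ 0.570

Equating present values: 47.04 = 62δ + 36δ².
Rearranged: 36δ² + 62δ − 47.04 = 0.
δ = (−62 + √(62² + 4·36·47.04)) / (2·36) = (−62 + √10617.76) / 72 ≈ 0.570.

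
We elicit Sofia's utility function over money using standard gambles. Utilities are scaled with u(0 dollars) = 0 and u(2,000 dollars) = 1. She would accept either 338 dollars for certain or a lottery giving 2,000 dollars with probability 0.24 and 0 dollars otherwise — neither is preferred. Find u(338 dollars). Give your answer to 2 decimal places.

0.24

The indifference gives u(338 dollars) = 0.24·u(2,000 dollars) + 0.76·u(0 dollars) = 0.24·1 + 0.76·0 = 0.24.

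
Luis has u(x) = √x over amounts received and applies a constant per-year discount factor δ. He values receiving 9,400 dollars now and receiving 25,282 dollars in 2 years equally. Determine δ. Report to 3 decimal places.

Indifference means u(9400) = δ^2 · u(25282), so δ^2 = u(9400)/u(25282).
With u(x) = √x: δ^2 = √9400/√25282 = √(9400/25282) = 0.60976.
So δ = 0.60976^(1/2) ≈ 0.781.

δ ≈ 0.781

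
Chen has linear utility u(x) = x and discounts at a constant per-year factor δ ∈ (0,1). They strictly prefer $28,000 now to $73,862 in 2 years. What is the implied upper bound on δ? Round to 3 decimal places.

Under u(x) = x this choice says 28000 > δ^2·73862.
Hence δ^2 < 28000/73862 = 0.37909, and x ↦ x^(1/2) is increasing on (0,∞).
δ < 0.37909^(1/2) = 0.616.

δ < 0.616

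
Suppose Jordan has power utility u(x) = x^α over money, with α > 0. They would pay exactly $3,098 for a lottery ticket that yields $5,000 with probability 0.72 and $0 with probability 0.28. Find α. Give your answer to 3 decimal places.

The lottery's expected utility is 0.72·u(5000) + 0.28·u(0) = 0.72·5000^α (since u(0) = 0 for α > 0).
Indifference: 3098^α = 0.72·5000^α, so (3098/5000)^α = 0.72.
Take logs: α = ln 0.72 / ln(3098/5000) ≈ 0.68627.

α ≈ 0.686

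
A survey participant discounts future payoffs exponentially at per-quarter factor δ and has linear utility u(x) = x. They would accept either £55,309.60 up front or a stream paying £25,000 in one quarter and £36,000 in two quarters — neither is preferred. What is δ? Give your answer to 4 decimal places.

Present value of the stream is 25000·δ + 36000·δ². Indifference gives 25000δ + 36000δ² = 55309.60.
Rearranged: 36000δ² + 25000δ − 55309.60 = 0.
δ = (−25000 + √(25000² + 4·36000·55309.60)) / (2·36000) = (−25000 + √8589582400.00) / 72000 ≈ 0.9400.

δ ≈ 0.9400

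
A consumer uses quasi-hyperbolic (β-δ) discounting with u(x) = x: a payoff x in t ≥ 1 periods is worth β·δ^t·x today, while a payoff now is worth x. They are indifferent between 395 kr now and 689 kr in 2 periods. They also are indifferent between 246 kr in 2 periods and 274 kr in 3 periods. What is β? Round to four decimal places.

β ≈ 0.7112

Both payoffs in the second observation are in the future, so β drops out: δ^2·246 = δ^3·274 ⇒ δ = 246/274 = 0.89781.
The first indifference: 395 = β·δ^2·689, so β = 395/(δ^2·689) = 395/(0.80606·689) ≈ 0.7112.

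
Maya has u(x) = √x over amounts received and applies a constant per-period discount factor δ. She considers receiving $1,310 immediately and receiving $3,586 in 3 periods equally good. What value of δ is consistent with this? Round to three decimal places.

δ ≈ 0.845

Indifference means u(1310) = δ^3 · u(3586), so δ^3 = u(1310)/u(3586).
With u(x) = √x: δ^3 = √1310/√3586 = √(1310/3586) = 0.60441.
Hence δ = (0.60441)^(1/3) = 0.84549.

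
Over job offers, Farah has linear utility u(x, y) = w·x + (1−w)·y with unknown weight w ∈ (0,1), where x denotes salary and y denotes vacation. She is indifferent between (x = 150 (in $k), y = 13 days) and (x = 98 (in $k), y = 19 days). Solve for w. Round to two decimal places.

w = 0.10

Indifference: w·150 + (1−w)·13 = w·98 + (1−w)·19.
Collecting terms: w·52 = (1−w)·6.
The marginal rate of substitution is 6/52, so w = 6/(52+6) = 0.10.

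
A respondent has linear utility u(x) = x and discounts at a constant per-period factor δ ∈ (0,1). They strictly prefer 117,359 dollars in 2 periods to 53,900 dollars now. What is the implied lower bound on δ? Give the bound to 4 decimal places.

Under u(x) = x this choice says 53900 < δ^2·117359.
Dividing by 117359: δ^2 > 0.45927. Both sides are positive, so the square root keeps the direction.
δ > (53900/117359)^(1/2) ≈ 0.6777.

δ > 0.6777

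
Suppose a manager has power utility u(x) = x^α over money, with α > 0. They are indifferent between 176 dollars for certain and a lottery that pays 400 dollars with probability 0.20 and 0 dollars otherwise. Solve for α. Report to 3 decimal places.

EU(lottery) = 0.20·400^α + 0.80·0 = 0.20·400^α.
Setting u(176) equal to that: 176^α = 0.20·400^α ⇒ (176/400)^α = 0.20.
Take logs: α = ln 0.20 / ln(176/400) ≈ 1.96038.

α ≈ 1.960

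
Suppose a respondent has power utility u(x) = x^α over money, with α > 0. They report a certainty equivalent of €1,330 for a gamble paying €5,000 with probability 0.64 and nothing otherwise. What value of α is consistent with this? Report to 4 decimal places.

Since u(0) = 0, the lottery's EU is 0.64·5000^α.
Setting u(1330) equal to that: 1330^α = 0.64·5000^α ⇒ (1330/5000)^α = 0.64.
α = ln(0.64) / ln(1330/5000) = -0.4462871/-1.3242590 ≈ 0.3370.

α ≈ 0.3370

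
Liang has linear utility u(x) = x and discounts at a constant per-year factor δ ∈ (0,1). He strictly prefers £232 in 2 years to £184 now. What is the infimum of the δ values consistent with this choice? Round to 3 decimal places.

δ > 0.891

Comparing present values: 184 < δ^2·232.
So δ^2 > 184/232 = 0.79310; taking the square root of both positive sides preserves the inequality.
δ > 0.79310^(1/2) = 0.891.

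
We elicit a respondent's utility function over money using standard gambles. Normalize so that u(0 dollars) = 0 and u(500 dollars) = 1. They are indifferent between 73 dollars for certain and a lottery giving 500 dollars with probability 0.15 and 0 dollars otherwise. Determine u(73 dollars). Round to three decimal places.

u(73 dollars) equals the lottery's expected utility: 0.15·1 + 0.85·0 = 0.15.

0.150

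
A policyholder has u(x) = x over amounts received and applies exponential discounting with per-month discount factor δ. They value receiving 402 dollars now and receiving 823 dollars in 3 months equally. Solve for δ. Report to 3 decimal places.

δ ≈ 0.788

Indifference means u(402) = δ^3 · u(823), so δ^3 = u(402)/u(823).
With u(x) = x: δ^3 = 402/823 = 0.48846.
Hence δ = (0.48846)^(1/3) = 0.78755.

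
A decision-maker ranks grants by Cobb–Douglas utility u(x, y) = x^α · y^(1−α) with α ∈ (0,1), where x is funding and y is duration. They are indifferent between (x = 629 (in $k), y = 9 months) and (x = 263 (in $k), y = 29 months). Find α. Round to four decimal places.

Set the two utilities equal: 629^α·9^(1−α) = 263^α·29^(1−α).
Taking logs: α·ln 629 + (1−α)·ln 9 = α·ln 263 + (1−α)·ln 29, i.e. α·0.8719772 = (1−α)·1.1700713.
Thus α·(2.0420485) = 1.1700713, so α = 1.1700713/2.0420485 ≈ 0.5730.

α ≈ 0.5730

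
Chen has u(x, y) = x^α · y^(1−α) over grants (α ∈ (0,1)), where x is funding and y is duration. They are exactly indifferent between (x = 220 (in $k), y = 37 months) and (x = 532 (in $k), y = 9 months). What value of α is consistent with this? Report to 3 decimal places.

α ≈ 0.616

Indifference: 220^α · 37^(1−α) = 532^α · 9^(1−α).
(220/532)^α = (9/37)^(1−α); take logs: α·ln(220/532) = (1−α)·ln(9/37), i.e. α·-0.883016 = (1−α)·-1.413693.
Thus α·(-2.296709) = -1.413693, so α = -1.413693/-2.296709 ≈ 0.616.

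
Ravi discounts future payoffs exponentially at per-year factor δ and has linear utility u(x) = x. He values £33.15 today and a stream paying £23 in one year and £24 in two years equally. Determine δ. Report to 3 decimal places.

δ ≈ 0.790

Present value of the stream is 23·δ + 24·δ². Indifference gives 23δ + 24δ² = 33.15.
That is, 24δ² + 23δ − 33.15 = 0, a quadratic in δ.
δ = (−23 + √(23² + 4·24·33.15)) / (2·24) = (−23 + √3711.40) / 48 ≈ 0.790.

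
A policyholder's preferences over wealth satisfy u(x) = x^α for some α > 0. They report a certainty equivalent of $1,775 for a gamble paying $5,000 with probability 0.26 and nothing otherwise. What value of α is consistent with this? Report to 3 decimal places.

α ≈ 1.301

The lottery's expected utility is 0.26·u(5000) + 0.74·u(0) = 0.26·5000^α (since u(0) = 0 for α > 0).
Setting u(1775) equal to that: 1775^α = 0.26·5000^α ⇒ (1775/5000)^α = 0.26.
Take logs: α = ln 0.26 / ln(1775/5000) ≈ 1.30072.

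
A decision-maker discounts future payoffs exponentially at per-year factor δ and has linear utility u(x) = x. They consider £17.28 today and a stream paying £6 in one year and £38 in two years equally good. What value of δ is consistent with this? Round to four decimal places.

δ ≈ 0.6000

Present value of the stream is 6·δ + 38·δ². Indifference gives 6δ + 38δ² = 17.28.
That is, 38δ² + 6δ − 17.28 = 0, a quadratic in δ.
The positive root is δ = [−6 + √(6² + 4·38·17.28)] / (2·38) = (−6 + 51.600)/76 ≈ 0.6000.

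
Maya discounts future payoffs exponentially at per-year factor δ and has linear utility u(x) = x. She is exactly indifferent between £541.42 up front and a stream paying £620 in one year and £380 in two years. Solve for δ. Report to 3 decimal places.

δ ≈ 0.630

Equating present values: 541.42 = 620δ + 380δ².
So 380δ² + 620δ − 541.42 = 0.
By the quadratic formula (taking the positive root), δ = (−620 + √1207358.40) / 760 ≈ 0.630.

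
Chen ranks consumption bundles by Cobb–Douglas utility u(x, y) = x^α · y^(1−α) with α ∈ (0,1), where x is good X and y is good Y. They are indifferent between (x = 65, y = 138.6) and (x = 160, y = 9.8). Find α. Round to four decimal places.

α ≈ 0.7463

Indifference: 65^α · 138.6^(1−α) = 160^α · 9.8^(1−α).
(65/160)^α = (9.8/138.6)^(1−α); take logs: α·ln(65/160) = (1−α)·ln(9.8/138.6), i.e. α·-0.9007865 = (1−α)·-2.6492097.
Thus α·(-3.5499962) = -2.6492097, so α = -2.6492097/-3.5499962 ≈ 0.7463.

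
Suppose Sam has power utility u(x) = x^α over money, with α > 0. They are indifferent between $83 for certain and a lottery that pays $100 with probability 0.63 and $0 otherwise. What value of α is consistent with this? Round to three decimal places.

The lottery's expected utility is 0.63·u(100) + 0.37·u(0) = 0.63·100^α (since u(0) = 0 for α > 0).
Equating: 83^α = 0.63·100^α, i.e. 0.8300^α = 0.63.
Take logs: α = ln 0.63 / ln(83/100) ≈ 2.47967.

α ≈ 2.480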